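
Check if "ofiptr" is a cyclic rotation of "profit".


Word: "profit", Candidate: "ofiptr"
Method: check if candidate is substring of word+word
"profitprofit" contains "ofiptr"? No
Is rotation = No


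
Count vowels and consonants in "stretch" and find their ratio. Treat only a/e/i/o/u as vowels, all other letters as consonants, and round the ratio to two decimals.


Word: "stretch"
Vowels (a,e,i,o,u): 1
Consonants: 6
Ratio = 1/6
= 0.17


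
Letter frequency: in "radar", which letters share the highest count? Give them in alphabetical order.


Word: "radar"
Letter counts:
  'a': 2
  'd': 1
  'r': 2
Maximum count = 2
Most frequent = 'a', 'r' (2 times each)


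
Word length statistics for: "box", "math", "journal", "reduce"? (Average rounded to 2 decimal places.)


Lengths: "box"=3, "math"=4, "journal"=7, "reduce"=6
Sum = 20, Count = 4
Average = 20/4 = 5.00
= avg=5.00, min=3, max=7


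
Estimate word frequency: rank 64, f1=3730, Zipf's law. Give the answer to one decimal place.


Zipf's law: f(r) = f(1) / r
f(1) = 3730
f(64) = 3730 / 64
= 58.3 occurrences


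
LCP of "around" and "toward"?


Word 1: "around"
Word 2: "toward"
Comparing from start:
  Pos 0: 'a' != 't' (stop)
LCP = "" (length 0)


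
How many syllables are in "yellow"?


Word: "yellow"
Syllable breakdown: yel-low
Counting: 2 parts
= 2 syllables


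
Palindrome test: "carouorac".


Word: "carouorac"
Reversed: "carouorac"
Forward == Backward? carouorac == carouorac
Palindrome = Yes


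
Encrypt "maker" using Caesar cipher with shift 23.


Word: "maker"
Shift: 23
Each letter → (letter + shift) mod 26:
  'm' (12) + 23 = 9 → 'j'
  'a' (0) + 23 = 23 → 'x'
  'k' (10) + 23 = 7 → 'h'
  'e' (4) + 23 = 1 → 'b'
  'r' (17) + 23 = 14 → 'o'
Result = "jxhbo"


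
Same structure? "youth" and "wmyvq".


Pattern of "youth": [0, 1, 2, 3, 4]
Pattern of "wmyvq": [0, 1, 2, 3, 4]
Patterns match
Same pattern = Yes


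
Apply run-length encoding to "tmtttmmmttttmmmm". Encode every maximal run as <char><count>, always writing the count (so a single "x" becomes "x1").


String: "tmtttmmmttttmmmm"
Scanning for consecutive runs:
  't' x 1
  'm' x 1
  't' x 3
  'm' x 3
  't' x 4
  'm' x 4
RLE = "t1m1t3m3t4m4"


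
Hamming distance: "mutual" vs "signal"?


Comparing character by character (same length = 6):
  Pos 0: 'm' vs 's' !=
  Pos 1: 'u' vs 'i' !=
  Pos 2: 't' vs 'g' !=
  Pos 3: 'u' vs 'n' !=
  Pos 4: 'a' vs 'a' =
  Pos 5: 'l' vs 'l' =
Hamming distance = 4


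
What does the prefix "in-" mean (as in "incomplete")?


Prefix: in-
Example: incomplete = in- + complete
Meaning = not / into


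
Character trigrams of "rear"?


Word: "rear" (length 4)
Number of trigrams = 4 - 3 + 1 = 2
  Position 0: "rea"
  Position 1: "ear"
Trigrams = "rea", "ear"


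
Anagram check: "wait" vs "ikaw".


Word 1: "wait" → sorted: aitw
Word 2: "ikaw" → sorted: aikw
Same letters? aitw != aikw
Anagram = No


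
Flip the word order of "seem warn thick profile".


Original: "seem warn thick profile"
Words (1..n): seem | warn | thick | profile
Reversed (n..1): profile | thick | warn | seem
Result = "profile thick warn seem"


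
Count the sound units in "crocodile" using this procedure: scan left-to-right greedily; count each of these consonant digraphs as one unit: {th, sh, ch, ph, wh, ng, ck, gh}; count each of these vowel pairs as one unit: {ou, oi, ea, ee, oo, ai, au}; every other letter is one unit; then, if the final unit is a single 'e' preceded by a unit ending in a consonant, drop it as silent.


Word: "crocodile" (9 letters)
Left-to-right scan:
  1. 'c' (letter)
  2. 'r' (letter)
  3. 'o' (letter)
  4. 'c' (letter)
  5. 'o' (letter)
  6. 'd' (letter)
  7. 'i' (letter)
  8. 'l' (letter)
  9. 'e' (letter)
Units from scan: 9
Final unit is 'e' after a consonant -> drop as silent (-1)
Sound units = 8 units


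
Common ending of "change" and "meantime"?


Word 1: "change"
Word 2: "meantime"
Comparing from end:
  Pos -1: 'e' == 'e'
  Pos -2: 'g' != 'm' (stop)
LCS = "e" (length 1)


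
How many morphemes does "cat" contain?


Word: "cat"
Morphemes: cat
Each morpheme carries meaning
= 1 morpheme


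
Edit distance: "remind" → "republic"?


Word 1: "remind" (length 6)
Word 2: "republic" (length 8)
One optimal edit sequence (insert/delete/substitute each cost 1):
  1. keep 'r'
  2. keep 'e'
  3. insert 'p'  (+1)
  4. insert 'u'  (+1)
  5. substitute 'm' -> 'b'  (+1)
  6. substitute 'i' -> 'l'  (+1)
  7. substitute 'n' -> 'i'  (+1)
  8. substitute 'd' -> 'c'  (+1)
Total edit operations: 6
Edit distance = 6


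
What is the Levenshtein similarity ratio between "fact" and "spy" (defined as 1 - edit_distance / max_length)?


Word 1: "fact" (length 4)
Word 2: "spy" (length 3)
One optimal edit sequence:
  1. delete 'f'  (+1)
  2. substitute 'a' -> 's'  (+1)
  3. substitute 'c' -> 'p'  (+1)
  4. substitute 't' -> 'y'  (+1)
Edit distance = 4
Max length = max(4, 3) = 4
Similarity = 1 - 4/4
= 0.0000


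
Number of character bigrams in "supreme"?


Word: "supreme" (length 7)
Number of 2-grams = length - 2 + 1 = 7 - 2 + 1
= 6


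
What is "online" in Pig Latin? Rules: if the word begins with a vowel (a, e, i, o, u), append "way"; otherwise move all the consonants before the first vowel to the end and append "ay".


Word: "online"
Starts with vowel → add 'way'
Pig Latin = "onlineway"


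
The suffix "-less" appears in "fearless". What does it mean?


Suffix: -less
As in: fearless -> fear + -less
Meaning = without


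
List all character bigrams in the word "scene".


Word: "scene" (length 5)
Number of bigrams = 5 - 2 + 1 = 4
  Position 0: "sc"
  Position 1: "ce"
  Position 2: "en"
  Position 3: "ne"
Bigrams = "sc", "ce", "en", "ne"


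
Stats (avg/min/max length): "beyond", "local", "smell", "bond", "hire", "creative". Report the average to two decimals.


Lengths: "beyond"=6, "local"=5, "smell"=5, "bond"=4, "hire"=4, "creative"=8
Sum = 32, Count = 6
Average = 32/6 = 5.33
= avg=5.33, min=4, max=8


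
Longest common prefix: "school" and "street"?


Word 1: "school"
Word 2: "street"
Comparing from start:
  Pos 0: 's' == 's'
  Pos 1: 'c' != 't' (stop)
LCP = "s" (length 1)


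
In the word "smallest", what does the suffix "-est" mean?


Suffix: -est
Example: smallest = small + -est
Meaning = most


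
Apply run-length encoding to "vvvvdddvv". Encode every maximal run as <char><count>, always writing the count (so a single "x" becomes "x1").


String: "vvvvdddvv"
Scanning for consecutive runs:
  'v' x 4
  'd' x 3
  'v' x 2
RLE = "v4d3v2"


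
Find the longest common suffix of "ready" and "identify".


Word 1: "ready"
Word 2: "identify"
Comparing from end:
  Pos -1: 'y' == 'y'
  Pos -2: 'd' != 'f' (stop)
LCS = "y" (length 1)


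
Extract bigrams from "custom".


Word: "custom" (length 6)
Number of bigrams = 6 - 2 + 1 = 5
  Position 0: "cu"
  Position 1: "us"
  Position 2: "st"
  Position 3: "to"
  Position 4: "om"
Bigrams = "cu", "us", "st", "to", "om"


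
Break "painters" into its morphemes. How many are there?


Word: "painters"
Morphemes: paint + -er + -s
Each morpheme carries meaning
= 3 morphemes


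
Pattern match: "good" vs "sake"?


Pattern of "good": [0, 1, 1, 2]
Pattern of "sake": [0, 1, 2, 3]
Patterns do not match
Same pattern = No


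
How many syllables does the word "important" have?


Word: "important"
Syllable breakdown: im · por · tant
Counting: 3 parts
= 3 syllables


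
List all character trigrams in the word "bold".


Word: "bold" (length 4)
Number of trigrams = 4 - 3 + 1 = 2
  Position 0: "bol"
  Position 1: "old"
Trigrams = "bol", "old"


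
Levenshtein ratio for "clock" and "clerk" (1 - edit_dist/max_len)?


Word 1: "clock" (length 5)
Word 2: "clerk" (length 5)
One optimal edit sequence:
  1. keep 'c'
  2. keep 'l'
  3. substitute 'o' -> 'e'  (+1)
  4. substitute 'c' -> 'r'  (+1)
  5. keep 'k'
Edit distance = 2
Max length = max(5, 5) = 5
Similarity = 1 - 2/5
= 0.6000


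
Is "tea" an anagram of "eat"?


Word 1: "eat" → sorted: aet
Word 2: "tea" → sorted: aet
Same letters? aet == aet
Anagram = Yes


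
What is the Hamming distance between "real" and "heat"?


Comparing character by character (same length = 4):
  Pos 0: 'r' vs 'h' !=
  Pos 1: 'e' vs 'e' =
  Pos 2: 'a' vs 'a' =
  Pos 3: 'l' vs 't' !=
Hamming distance = 2


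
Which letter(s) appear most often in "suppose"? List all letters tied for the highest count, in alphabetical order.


Word: "suppose"
Letter counts:
  'e': 1
  'o': 1
  'p': 2
  's': 2
  'u': 1
Maximum count = 2
Most frequent = 'p', 's' (2 times each)


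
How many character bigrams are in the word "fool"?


Word: "fool" (length 4)
Number of 2-grams = length - 2 + 1 = 4 - 2 + 1
= 3


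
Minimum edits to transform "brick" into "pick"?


Word 1: "brick" (length 5)
Word 2: "pick" (length 4)
One optimal edit sequence (insert/delete/substitute each cost 1):
  1. delete 'b'  (+1)
  2. substitute 'r' -> 'p'  (+1)
  3. keep 'i'
  4. keep 'c'
  5. keep 'k'
Total edit operations: 2
Edit distance = 2


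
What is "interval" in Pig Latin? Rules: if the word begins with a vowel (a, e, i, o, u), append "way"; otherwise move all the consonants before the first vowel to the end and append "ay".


Word: "interval"
Starts with vowel → add 'way'
Pig Latin = "intervalway"


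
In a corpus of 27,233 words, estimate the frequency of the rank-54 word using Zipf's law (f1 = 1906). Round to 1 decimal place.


Zipf's law: f(r) = f(1) / r
f(1) = 1906
f(54) = 1906 / 54
= 35.3 occurrences


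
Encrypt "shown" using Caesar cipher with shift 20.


Word: "shown"
Shift: 20
Each letter → (letter + shift) mod 26:
  's' (18) + 20 = 12 → 'm'
  'h' (7) + 20 = 1 → 'b'
  'o' (14) + 20 = 8 → 'i'
  'w' (22) + 20 = 16 → 'q'
  'n' (13) + 20 = 7 → 'h'
Result = "mbiqh"


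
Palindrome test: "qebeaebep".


Word: "qebeaebep"
Reversed: "pebeaebeq"
Forward == Backward? qebeaebep != pebeaebeq
Palindrome = No


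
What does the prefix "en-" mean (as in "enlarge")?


Prefix: en-
Example: enlarge = en- + large
Meaning = cause to / put into


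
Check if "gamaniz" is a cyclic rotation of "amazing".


Word: "amazing", Candidate: "gamaniz"
Method: check if candidate is substring of word+word
"amazingamazing" contains "gamaniz"? No
Is rotation = No


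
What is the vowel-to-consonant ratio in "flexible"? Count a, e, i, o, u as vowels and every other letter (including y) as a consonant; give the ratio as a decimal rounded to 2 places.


Word: "flexible"
Vowels (a,e,i,o,u): 3
Consonants: 5
Ratio = 3/5
= 0.60


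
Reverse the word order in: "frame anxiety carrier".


Original: "frame anxiety carrier"
Words (1..n): frame | anxiety | carrier
Reversed (n..1): carrier | anxiety | frame
Result = "carrier anxiety frame"


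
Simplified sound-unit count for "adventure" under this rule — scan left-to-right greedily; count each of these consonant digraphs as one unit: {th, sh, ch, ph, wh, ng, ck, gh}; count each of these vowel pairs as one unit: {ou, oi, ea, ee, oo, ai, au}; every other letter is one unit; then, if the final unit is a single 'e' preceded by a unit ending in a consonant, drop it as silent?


Word: "adventure" (9 letters)
Left-to-right scan:
  [1] 'a' (letter)
  [2] 'd' (letter)
  [3] 'v' (letter)
  [4] 'e' (letter)
  [5] 'n' (letter)
  [6] 't' (letter)
  [7] 'u' (letter)
  [8] 'r' (letter)
  [9] 'e' (letter)
Units from scan: 9
Final unit is 'e' after a consonant -> drop as silent (-1)
Sound units = 8 units


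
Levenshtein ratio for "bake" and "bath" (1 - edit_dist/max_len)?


Word 1: "bake" (length 4)
Word 2: "bath" (length 4)
One optimal edit sequence:
  1. keep 'b'
  2. keep 'a'
  3. substitute 'k' -> 't'  (+1)
  4. substitute 'e' -> 'h'  (+1)
Edit distance = 2
Max length = max(4, 4) = 4
Similarity = 1 - 2/4
= 0.5000


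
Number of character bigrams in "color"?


Word: "color" (length 5)
Number of 2-grams = length - 2 + 1 = 5 - 2 + 1
= 4


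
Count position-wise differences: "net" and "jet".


Comparing character by character (same length = 3):
  Pos 0: 'n' vs 'j' !=
  Pos 1: 'e' vs 'e' =
  Pos 2: 't' vs 't' =
Hamming distance = 1


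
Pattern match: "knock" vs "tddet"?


Pattern of "knock": [0, 1, 2, 3, 0]
Pattern of "tddet": [0, 1, 1, 2, 0]
Patterns do not match
Same pattern = No


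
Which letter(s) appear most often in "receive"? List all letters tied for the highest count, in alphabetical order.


Word: "receive"
Letter counts:
  'c': 1
  'e': 3
  'i': 1
  'r': 1
  'v': 1
Maximum count = 3
Most frequent = 'e' (3 times each)


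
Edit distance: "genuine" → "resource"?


Word 1: "genuine" (length 7)
Word 2: "resource" (length 8)
One optimal edit sequence (insert/delete/substitute each cost 1):
  1. substitute 'g' -> 'r'  (+1)
  2. keep 'e'
  3. insert 's'  (+1)
  4. substitute 'n' -> 'o'  (+1)
  5. keep 'u'
  6. substitute 'i' -> 'r'  (+1)
  7. substitute 'n' -> 'c'  (+1)
  8. keep 'e'
Total edit operations: 5
Edit distance = 5


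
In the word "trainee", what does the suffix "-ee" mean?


Suffix: -ee
Example: trainee (train + -ee)
Meaning = one who receives


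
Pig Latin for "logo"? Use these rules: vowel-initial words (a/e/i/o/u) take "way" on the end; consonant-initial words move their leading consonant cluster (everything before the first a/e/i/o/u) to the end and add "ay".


Word: "logo"
Starts with consonant(s) → move to end, add 'ay'
Consonant cluster: "l"
Pig Latin = "ogolay"


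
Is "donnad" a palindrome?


Word: "donnad"
Reversed: "dannod"
Forward == Backward? donnad != dannod
Palindrome = No


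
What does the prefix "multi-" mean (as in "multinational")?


Prefix: multi-
As in: multinational -> multi- + national
Meaning = many


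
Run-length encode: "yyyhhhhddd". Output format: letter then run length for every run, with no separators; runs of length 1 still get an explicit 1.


String: "yyyhhhhddd"
Scanning for consecutive runs:
  'y' x 3
  'h' x 4
  'd' x 3
RLE = "y3h4d3"


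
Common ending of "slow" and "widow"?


Word 1: "slow"
Word 2: "widow"
Comparing from end:
  Pos -1: 'w' == 'w'
  Pos -2: 'o' == 'o'
  Pos -3: 'l' != 'd' (stop)
LCS = "ow" (length 2)


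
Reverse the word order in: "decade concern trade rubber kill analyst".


Original: "decade concern trade rubber kill analyst"
Words (1..n): decade | concern | trade | rubber | kill | analyst
Reversed (n..1): analyst | kill | rubber | trade | concern | decade
Result = "analyst kill rubber trade concern decade"


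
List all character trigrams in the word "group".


Word: "group" (length 5)
Number of trigrams = 5 - 3 + 1 = 3
  Position 0: "gro"
  Position 1: "rou"
  Position 2: "oup"
Trigrams = "gro", "rou", "oup"


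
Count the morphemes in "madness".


Word: "madness"
Morphemes: mad + -ness
Each morpheme carries meaning
= 2 morphemes


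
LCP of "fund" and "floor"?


Word 1: "fund"
Word 2: "floor"
Comparing from start:
  Pos 0: 'f' == 'f'
  Pos 1: 'u' != 'l' (stop)
LCP = "f" (length 1)


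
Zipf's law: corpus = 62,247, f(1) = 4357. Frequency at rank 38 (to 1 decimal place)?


Zipf's law: f(r) = f(1) / r
f(1) = 4357
f(38) = 4357 / 38
= 114.7 occurrences


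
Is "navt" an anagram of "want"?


Word 1: "want" → sorted: antw
Word 2: "navt" → sorted: antv
Same letters? antw != antv
Anagram = No


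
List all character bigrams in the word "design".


Word: "design" (length 6)
Number of bigrams = 6 - 2 + 1 = 5
  Position 0: "de"
  Position 1: "es"
  Position 2: "si"
  Position 3: "ig"
  Position 4: "gn"
Bigrams = "de", "es", "si", "ig", "gn"


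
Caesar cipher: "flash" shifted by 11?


Word: "flash"
Shift: 11
Each letter → (letter + shift) mod 26:
  'f' (5) + 11 = 16 → 'q'
  'l' (11) + 11 = 22 → 'w'
  'a' (0) + 11 = 11 → 'l'
  's' (18) + 11 = 3 → 'd'
  'h' (7) + 11 = 18 → 's'
Result = "qwlds"


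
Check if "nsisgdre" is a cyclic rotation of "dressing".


Word: "dressing", Candidate: "nsisgdre"
Method: check if candidate is substring of word+word
"dressingdressing" contains "nsisgdre"? No
Is rotation = No


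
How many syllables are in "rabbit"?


Word: "rabbit"
Syllable breakdown: rab · bit
Counting: 2 parts
= 2 syllables


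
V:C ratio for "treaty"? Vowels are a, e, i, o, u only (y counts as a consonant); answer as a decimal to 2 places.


Word: "treaty"
Vowels (a,e,i,o,u): 2
Consonants: 4
Ratio = 2/4
= 0.50


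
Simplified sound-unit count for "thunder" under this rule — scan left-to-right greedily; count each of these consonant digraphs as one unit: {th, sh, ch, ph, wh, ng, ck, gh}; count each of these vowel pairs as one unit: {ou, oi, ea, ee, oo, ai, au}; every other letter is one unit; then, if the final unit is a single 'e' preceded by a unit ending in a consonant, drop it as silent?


Word: "thunder" (7 letters)
Left-to-right scan:
  (1) 'th' (digraph)
  (2) 'u' (letter)
  (3) 'n' (letter)
  (4) 'd' (letter)
  (5) 'e' (letter)
  (6) 'r' (letter)
Units from scan: 6
Sound units = 6 units


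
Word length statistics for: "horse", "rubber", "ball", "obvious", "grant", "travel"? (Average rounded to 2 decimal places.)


Lengths: "horse"=5, "rubber"=6, "ball"=4, "obvious"=7, "grant"=5, "travel"=6
Sum = 33, Count = 6
Average = 33/6 = 5.50
= avg=5.50, min=4, max=7


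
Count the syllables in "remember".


Word: "remember"
Syllable breakdown: re · mem · ber
Counting: 3 parts
= 3 syllables


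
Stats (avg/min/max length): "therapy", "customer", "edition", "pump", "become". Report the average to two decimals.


Lengths: "therapy"=7, "customer"=8, "edition"=7, "pump"=4, "become"=6
Sum = 32, Count = 5
Average = 32/5 = 6.40
= avg=6.40, min=4, max=8


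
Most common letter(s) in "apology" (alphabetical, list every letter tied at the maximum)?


Word: "apology"
Letter counts:
  'a': 1
  'g': 1
  'l': 1
  'o': 2
  'p': 1
  'y': 1
Maximum count = 2
Most frequent = 'o' (2 times each)


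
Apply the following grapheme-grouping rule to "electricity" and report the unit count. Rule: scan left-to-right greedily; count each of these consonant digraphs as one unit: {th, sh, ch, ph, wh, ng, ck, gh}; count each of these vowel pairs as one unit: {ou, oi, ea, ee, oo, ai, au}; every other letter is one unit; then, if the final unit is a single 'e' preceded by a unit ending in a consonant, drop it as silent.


Word: "electricity" (11 letters)
Left-to-right scan:
  1. 'e' (letter)
  2. 'l' (letter)
  3. 'e' (letter)
  4. 'c' (letter)
  5. 't' (letter)
  6. 'r' (letter)
  7. 'i' (letter)
  8. 'c' (letter)
  9. 'i' (letter)
  10. 't' (letter)
  11. 'y' (letter)
Units from scan: 11
Sound units = 11 units


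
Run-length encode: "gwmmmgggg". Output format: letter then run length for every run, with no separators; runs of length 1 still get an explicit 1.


String: "gwmmmgggg"
Scanning for consecutive runs:
  'g' x 1
  'w' x 1
  'm' x 3
  'g' x 4
RLE = "g1w1m3g4"


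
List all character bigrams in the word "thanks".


Word: "thanks" (length 6)
Number of bigrams = 6 - 2 + 1 = 5
  Position 0: "th"
  Position 1: "ha"
  Position 2: "an"
  Position 3: "nk"
  Position 4: "ks"
Bigrams = "th", "ha", "an", "nk", "ks"


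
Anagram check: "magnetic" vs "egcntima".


Word 1: "magnetic" → sorted: acegimnt
Word 2: "egcntima" → sorted: acegimnt
Same letters? acegimnt == acegimnt
Anagram = Yes


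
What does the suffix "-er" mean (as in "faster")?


Suffix: -er
As in: faster -> fast + -er
Meaning = one who / more


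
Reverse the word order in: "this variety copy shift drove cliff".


Original: "this variety copy shift drove cliff"
Words (1..n): this | variety | copy | shift | drove | cliff
Reversed (n..1): cliff | drove | shift | copy | variety | this
Result = "cliff drove shift copy variety this"


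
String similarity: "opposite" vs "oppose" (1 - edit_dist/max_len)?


Word 1: "opposite" (length 8)
Word 2: "oppose" (length 6)
One optimal edit sequence:
  1. keep 'o'
  2. keep 'p'
  3. keep 'p'
  4. keep 'o'
  5. keep 's'
  6. delete 'i'  (+1)
  7. delete 't'  (+1)
  8. keep 'e'
Edit distance = 2
Max length = max(8, 6) = 8
Similarity = 1 - 2/8
= 0.7500


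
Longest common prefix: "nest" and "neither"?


Word 1: "nest"
Word 2: "neither"
Comparing from start:
  Pos 0: 'n' == 'n'
  Pos 1: 'e' == 'e'
  Pos 2: 's' != 'i' (stop)
LCP = "ne" (length 2)


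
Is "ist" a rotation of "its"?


Word: "its", Candidate: "ist"
Method: check if candidate is substring of word+word
"itsits" contains "ist"? No
Is rotation = No


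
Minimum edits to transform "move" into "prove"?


Word 1: "move" (length 4)
Word 2: "prove" (length 5)
One optimal edit sequence (insert/delete/substitute each cost 1):
  1. insert 'p'  (+1)
  2. substitute 'm' -> 'r'  (+1)
  3. keep 'o'
  4. keep 'v'
  5. keep 'e'
Total edit operations: 2
Edit distance = 2


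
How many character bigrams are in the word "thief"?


Word: "thief" (length 5)
Number of 2-grams = length - 2 + 1 = 5 - 2 + 1
= 4


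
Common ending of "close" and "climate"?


Word 1: "close"
Word 2: "climate"
Comparing from end:
  Pos -1: 'e' == 'e'
  Pos -2: 's' != 't' (stop)
LCS = "e" (length 1)


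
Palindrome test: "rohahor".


Word: "rohahor"
Reversed: "rohahor"
Forward == Backward? rohahor == rohahor
Palindrome = Yes


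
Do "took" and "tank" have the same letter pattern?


Pattern of "took": [0, 1, 1, 2]
Pattern of "tank": [0, 1, 2, 3]
Patterns do not match
Same pattern = No


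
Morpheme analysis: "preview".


Word: "preview"
Morphemes: pre- + view
Each morpheme carries meaning
= 2 morphemes


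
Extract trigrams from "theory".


Word: "theory" (length 6)
Number of trigrams = 6 - 3 + 1 = 4
  Position 0: "the"
  Position 1: "heo"
  Position 2: "eor"
  Position 3: "ory"
Trigrams = "the", "heo", "eor", "ory"


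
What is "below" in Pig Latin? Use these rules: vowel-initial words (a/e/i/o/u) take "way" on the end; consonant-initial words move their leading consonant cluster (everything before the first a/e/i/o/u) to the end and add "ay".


Word: "below"
Starts with consonant(s) → move to end, add 'ay'
Consonant cluster: "b"
Pig Latin = "elowbay"


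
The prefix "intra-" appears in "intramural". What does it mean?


Prefix: intra-
Example: intramural (intra- + mural)
Meaning = within


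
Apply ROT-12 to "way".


Word: "way"
Shift: 12
Each letter → (letter + shift) mod 26:
  'w' (22) + 12 = 8 → 'i'
  'a' (0) + 12 = 12 → 'm'
  'y' (24) + 12 = 10 → 'k'
Result = "imk"


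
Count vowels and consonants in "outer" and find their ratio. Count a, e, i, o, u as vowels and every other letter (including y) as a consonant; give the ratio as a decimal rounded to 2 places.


Word: "outer"
Vowels (a,e,i,o,u): 3
Consonants: 2
Ratio = 3/2
= 1.50


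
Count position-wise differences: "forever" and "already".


Comparing character by character (same length = 7):
  Pos 0: 'f' vs 'a' !=
  Pos 1: 'o' vs 'l' !=
  Pos 2: 'r' vs 'r' =
  Pos 3: 'e' vs 'e' =
  Pos 4: 'v' vs 'a' !=
  Pos 5: 'e' vs 'd' !=
  Pos 6: 'r' vs 'y' !=
Hamming distance = 5


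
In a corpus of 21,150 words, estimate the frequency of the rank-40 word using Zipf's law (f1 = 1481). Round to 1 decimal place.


Zipf's law: f(r) = f(1) / r
f(1) = 1481
f(40) = 1481 / 40
= 37.0 occurrences


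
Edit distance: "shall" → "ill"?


Word 1: "shall" (length 5)
Word 2: "ill" (length 3)
One optimal edit sequence (insert/delete/substitute each cost 1):
  1. delete 's'  (+1)
  2. delete 'h'  (+1)
  3. substitute 'a' -> 'i'  (+1)
  4. keep 'l'
  5. keep 'l'
Total edit operations: 3
Edit distance = 3


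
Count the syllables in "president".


Word: "president"
Syllable breakdown: pres-i-dent
Counting: 3 parts
= 3 syllables


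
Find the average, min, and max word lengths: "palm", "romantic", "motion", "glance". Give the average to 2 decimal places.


Lengths: "palm"=4, "romantic"=8, "motion"=6, "glance"=6
Sum = 24, Count = 4
Average = 24/4 = 6.00
= avg=6.00, min=4, max=8


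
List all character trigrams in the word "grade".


Word: "grade" (length 5)
Number of trigrams = 5 - 3 + 1 = 3
  Position 0: "gra"
  Position 1: "rad"
  Position 2: "ade"
Trigrams = "gra", "rad", "ade"


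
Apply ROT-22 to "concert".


Word: "concert"
Shift: 22
Each letter → (letter + shift) mod 26:
  'c' (2) + 22 = 24 → 'y'
  'o' (14) + 22 = 10 → 'k'
  'n' (13) + 22 = 9 → 'j'
  'c' (2) + 22 = 24 → 'y'
  'e' (4) + 22 = 0 → 'a'
  'r' (17) + 22 = 13 → 'n'
  't' (19) + 22 = 15 → 'p'
Result = "ykjyanp"


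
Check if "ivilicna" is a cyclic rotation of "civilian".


Word: "civilian", Candidate: "ivilicna"
Method: check if candidate is substring of word+word
"civiliancivilian" contains "ivilicna"? No
Is rotation = No


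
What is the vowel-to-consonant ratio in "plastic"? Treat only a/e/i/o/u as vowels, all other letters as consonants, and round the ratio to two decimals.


Word: "plastic"
Vowels (a,e,i,o,u): 2
Consonants: 5
Ratio = 2/5
= 0.40


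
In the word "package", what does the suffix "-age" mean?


Suffix: -age
Example: package (pack + -age)
Meaning = result / collection


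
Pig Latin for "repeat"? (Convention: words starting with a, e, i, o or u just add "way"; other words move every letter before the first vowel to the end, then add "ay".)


Word: "repeat"
Starts with consonant(s) → move to end, add 'ay'
Consonant cluster: "r"
Pig Latin = "epeatray"


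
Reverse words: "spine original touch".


Original: "spine original touch"
Words (1..n): spine | original | touch
Reversed (n..1): touch | original | spine
Result = "touch original spine"


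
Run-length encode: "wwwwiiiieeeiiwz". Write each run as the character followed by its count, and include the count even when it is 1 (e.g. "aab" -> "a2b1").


String: "wwwwiiiieeeiiwz"
Scanning for consecutive runs:
  'w' x 4
  'i' x 4
  'e' x 3
  'i' x 2
  'w' x 1
  'z' x 1
RLE = "w4i4e3i2w1z1"


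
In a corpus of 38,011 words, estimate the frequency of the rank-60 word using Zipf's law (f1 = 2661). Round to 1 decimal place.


Zipf's law: f(r) = f(1) / r
f(1) = 2661
f(60) = 2661 / 60
= 44.4 occurrences


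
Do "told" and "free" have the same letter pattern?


Pattern of "told": [0, 1, 2, 3]
Pattern of "free": [0, 1, 2, 2]
Patterns do not match
Same pattern = No


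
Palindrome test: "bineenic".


Word: "bineenic"
Reversed: "cineenib"
Forward == Backward? bineenic != cineenib
Palindrome = No


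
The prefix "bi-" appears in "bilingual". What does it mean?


Prefix: bi-
Example: bilingual = bi- + lingual
Meaning = two


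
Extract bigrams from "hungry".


Word: "hungry" (length 6)
Number of bigrams = 6 - 2 + 1 = 5
  Position 0: "hu"
  Position 1: "un"
  Position 2: "ng"
  Position 3: "gr"
  Position 4: "ry"
Bigrams = "hu", "un", "ng", "gr", "ry"


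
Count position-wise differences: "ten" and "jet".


Comparing character by character (same length = 3):
  Pos 0: 't' vs 'j' !=
  Pos 1: 'e' vs 'e' =
  Pos 2: 'n' vs 't' !=
Hamming distance = 2


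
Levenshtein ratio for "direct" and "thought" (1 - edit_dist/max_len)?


Word 1: "direct" (length 6)
Word 2: "thought" (length 7)
One optimal edit sequence:
  1. insert 't'  (+1)
  2. substitute 'd' -> 'h'  (+1)
  3. substitute 'i' -> 'o'  (+1)
  4. substitute 'r' -> 'u'  (+1)
  5. substitute 'e' -> 'g'  (+1)
  6. substitute 'c' -> 'h'  (+1)
  7. keep 't'
Edit distance = 6
Max length = max(6, 7) = 7
Similarity = 1 - 6/7
= 0.1429


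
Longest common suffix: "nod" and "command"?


Word 1: "nod"
Word 2: "command"
Comparing from end:
  Pos -1: 'd' == 'd'
  Pos -2: 'o' != 'n' (stop)
LCS = "d" (length 1)


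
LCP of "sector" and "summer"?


Word 1: "sector"
Word 2: "summer"
Comparing from start:
  Pos 0: 's' == 's'
  Pos 1: 'e' != 'u' (stop)
LCP = "s" (length 1)


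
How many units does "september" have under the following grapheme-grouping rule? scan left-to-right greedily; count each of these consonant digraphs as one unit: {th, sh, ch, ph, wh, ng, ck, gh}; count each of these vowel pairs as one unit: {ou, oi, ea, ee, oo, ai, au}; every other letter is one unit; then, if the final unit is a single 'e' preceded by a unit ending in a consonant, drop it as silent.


Word: "september" (9 letters)
Left-to-right scan:
  1. 's' (letter)
  2. 'e' (letter)
  3. 'p' (letter)
  4. 't' (letter)
  5. 'e' (letter)
  6. 'm' (letter)
  7. 'b' (letter)
  8. 'e' (letter)
  9. 'r' (letter)
Units from scan: 9
Sound units = 9 units


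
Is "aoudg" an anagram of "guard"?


Word 1: "guard" → sorted: adgru
Word 2: "aoudg" → sorted: adgou
Same letters? adgru != adgou
Anagram = No


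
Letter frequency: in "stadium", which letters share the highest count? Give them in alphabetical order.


Word: "stadium"
Letter counts:
  'a': 1
  'd': 1
  'i': 1
  'm': 1
  's': 1
  't': 1
  'u': 1
Maximum count = 1
Most frequent = 'a', 'd', 'i', 'm', 's', 't', 'u' (1 time each)


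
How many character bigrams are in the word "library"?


Word: "library" (length 7)
Number of 2-grams = length - 2 + 1 = 7 - 2 + 1
= 6


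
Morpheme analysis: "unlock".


Word: "unlock"
Morphemes: un- | lock
Each morpheme carries meaning
= 2 morphemes


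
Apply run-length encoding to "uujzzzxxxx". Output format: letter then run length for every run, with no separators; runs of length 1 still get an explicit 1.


String: "uujzzzxxxx"
Scanning for consecutive runs:
  'u' x 2
  'j' x 1
  'z' x 3
  'x' x 4
RLE = "u2j1z3x4"


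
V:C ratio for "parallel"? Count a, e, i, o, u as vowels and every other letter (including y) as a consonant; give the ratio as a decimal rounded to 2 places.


Word: "parallel"
Vowels (a,e,i,o,u): 3
Consonants: 5
Ratio = 3/5
= 0.60


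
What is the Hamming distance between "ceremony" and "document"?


Comparing character by character (same length = 8):
  Pos 0: 'c' vs 'd' !=
  Pos 1: 'e' vs 'o' !=
  Pos 2: 'r' vs 'c' !=
  Pos 3: 'e' vs 'u' !=
  Pos 4: 'm' vs 'm' =
  Pos 5: 'o' vs 'e' !=
  Pos 6: 'n' vs 'n' =
  Pos 7: 'y' vs 't' !=
Hamming distance = 6


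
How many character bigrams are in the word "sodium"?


Word: "sodium" (length 6)
Number of 2-grams = length - 2 + 1 = 6 - 2 + 1
= 5


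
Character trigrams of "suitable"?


Word: "suitable" (length 8)
Number of trigrams = 8 - 3 + 1 = 6
  Position 0: "sui"
  Position 1: "uit"
  Position 2: "ita"
  Position 3: "tab"
  Position 4: "abl"
  Position 5: "ble"
Trigrams = "sui", "uit", "ita", "tab", "abl", "ble"


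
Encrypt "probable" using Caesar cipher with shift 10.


Word: "probable"
Shift: 10
Each letter → (letter + shift) mod 26:
  'p' (15) + 10 = 25 → 'z'
  'r' (17) + 10 = 1 → 'b'
  'o' (14) + 10 = 24 → 'y'
  'b' (1) + 10 = 11 → 'l'
  'a' (0) + 10 = 10 → 'k'
  'b' (1) + 10 = 11 → 'l'
  'l' (11) + 10 = 21 → 'v'
  'e' (4) + 10 = 14 → 'o'
Result = "zbylklvo"


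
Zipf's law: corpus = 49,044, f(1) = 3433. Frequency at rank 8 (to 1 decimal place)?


Zipf's law: f(r) = f(1) / r
f(1) = 3433
f(8) = 3433 / 8
= 429.1 occurrences


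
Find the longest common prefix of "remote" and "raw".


Word 1: "remote"
Word 2: "raw"
Comparing from start:
  Pos 0: 'r' == 'r'
  Pos 1: 'e' != 'a' (stop)
LCP = "r" (length 1)


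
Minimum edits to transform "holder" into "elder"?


Word 1: "holder" (length 6)
Word 2: "elder" (length 5)
One optimal edit sequence (insert/delete/substitute each cost 1):
  1. delete 'h'  (+1)
  2. substitute 'o' -> 'e'  (+1)
  3. keep 'l'
  4. keep 'd'
  5. keep 'e'
  6. keep 'r'
Total edit operations: 2
Edit distance = 2


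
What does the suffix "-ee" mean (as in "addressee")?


Suffix: -ee
Example: addressee = address + -ee
Meaning = one who receives


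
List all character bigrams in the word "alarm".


Word: "alarm" (length 5)
Number of bigrams = 5 - 2 + 1 = 4
  Position 0: "al"
  Position 1: "la"
  Position 2: "ar"
  Position 3: "rm"
Bigrams = "al", "la", "ar", "rm"


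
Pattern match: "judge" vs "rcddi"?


Pattern of "judge": [0, 1, 2, 3, 4]
Pattern of "rcddi": [0, 1, 2, 2, 3]
Patterns do not match
Same pattern = No


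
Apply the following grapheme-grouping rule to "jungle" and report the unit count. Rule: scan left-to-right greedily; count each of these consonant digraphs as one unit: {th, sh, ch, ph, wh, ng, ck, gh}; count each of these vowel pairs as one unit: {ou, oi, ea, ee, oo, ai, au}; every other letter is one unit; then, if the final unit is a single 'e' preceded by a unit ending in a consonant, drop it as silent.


Word: "jungle" (6 letters)
Left-to-right scan:
  (1) 'j' (letter)
  (2) 'u' (letter)
  (3) 'ng' (digraph)
  (4) 'l' (letter)
  (5) 'e' (letter)
Units from scan: 5
Final unit is 'e' after a consonant -> drop as silent (-1)
Sound units = 4 units


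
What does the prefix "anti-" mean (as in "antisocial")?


Prefix: anti-
As in: antisocial -> anti- + social
Meaning = against


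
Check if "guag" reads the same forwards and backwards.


Word: "guag"
Reversed: "gaug"
Forward == Backward? guag != gaug
Palindrome = No


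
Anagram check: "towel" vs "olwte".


Word 1: "towel" → sorted: elotw
Word 2: "olwte" → sorted: elotw
Same letters? elotw == elotw
Anagram = Yes


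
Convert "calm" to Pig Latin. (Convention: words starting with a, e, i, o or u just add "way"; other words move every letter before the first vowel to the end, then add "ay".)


Word: "calm"
Starts with consonant(s) → move to end, add 'ay'
Consonant cluster: "c"
Pig Latin = "almcay"


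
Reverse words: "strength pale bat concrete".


Original: "strength pale bat concrete"
Words (1..n): strength | pale | bat | concrete
Reversed (n..1): concrete | bat | pale | strength
Result = "concrete bat pale strength"


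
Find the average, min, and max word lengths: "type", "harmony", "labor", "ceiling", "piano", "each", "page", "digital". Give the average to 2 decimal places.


Lengths: "type"=4, "harmony"=7, "labor"=5, "ceiling"=7, "piano"=5, "each"=4, "page"=4, "digital"=7
Sum = 43, Count = 8
Average = 43/8 = 5.38
= avg=5.38, min=4, max=7


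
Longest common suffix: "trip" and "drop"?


Word 1: "trip"
Word 2: "drop"
Comparing from end:
  Pos -1: 'p' == 'p'
  Pos -2: 'i' != 'o' (stop)
LCS = "p" (length 1)


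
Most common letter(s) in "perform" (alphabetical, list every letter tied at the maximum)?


Word: "perform"
Letter counts:
  'e': 1
  'f': 1
  'm': 1
  'o': 1
  'p': 1
  'r': 2
Maximum count = 2
Most frequent = 'r' (2 times each)


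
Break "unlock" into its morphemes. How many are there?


Word: "unlock"
Morphemes: un- / lock
Each morpheme carries meaning
= 2 morphemes


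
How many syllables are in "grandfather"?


Word: "grandfather"
Syllable breakdown: grand / fa / ther
Counting: 3 parts
= 3 syllables


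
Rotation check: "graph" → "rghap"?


Word: "graph", Candidate: "rghap"
Method: check if candidate is substring of word+word
"graphgraph" contains "rghap"? No
Is rotation = No


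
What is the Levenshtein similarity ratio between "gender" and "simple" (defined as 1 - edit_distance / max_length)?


Word 1: "gender" (length 6)
Word 2: "simple" (length 6)
One optimal edit sequence:
  1. substitute 'g' -> 's'  (+1)
  2. substitute 'e' -> 'i'  (+1)
  3. substitute 'n' -> 'm'  (+1)
  4. substitute 'd' -> 'p'  (+1)
  5. substitute 'e' -> 'l'  (+1)
  6. substitute 'r' -> 'e'  (+1)
Edit distance = 6
Max length = max(6, 6) = 6
Similarity = 1 - 6/6
= 0.0000


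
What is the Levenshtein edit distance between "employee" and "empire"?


Word 1: "employee" (length 8)
Word 2: "empire" (length 6)
One optimal edit sequence (insert/delete/substitute each cost 1):
  1. keep 'e'
  2. keep 'm'
  3. keep 'p'
  4. delete 'l'  (+1)
  5. delete 'o'  (+1)
  6. substitute 'y' -> 'i'  (+1)
  7. substitute 'e' -> 'r'  (+1)
  8. keep 'e'
Total edit operations: 4
Edit distance = 4


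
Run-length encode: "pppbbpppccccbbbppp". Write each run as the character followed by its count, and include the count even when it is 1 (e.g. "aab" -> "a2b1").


String: "pppbbpppccccbbbppp"
Scanning for consecutive runs:
  'p' x 3
  'b' x 2
  'p' x 3
  'c' x 4
  'b' x 3
  'p' x 3
RLE = "p3b2p3c4b3p3"


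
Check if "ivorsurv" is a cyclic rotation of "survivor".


Word: "survivor", Candidate: "ivorsurv"
Method: check if candidate is substring of word+word
"survivorsurvivor" contains "ivorsurv"? Yes
Is rotation = Yes


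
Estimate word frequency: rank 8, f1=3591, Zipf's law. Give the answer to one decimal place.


Zipf's law: f(r) = f(1) / r
f(1) = 3591
f(8) = 3591 / 8
= 448.9 occurrences


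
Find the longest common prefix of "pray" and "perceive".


Word 1: "pray"
Word 2: "perceive"
Comparing from start:
  Pos 0: 'p' == 'p'
  Pos 1: 'r' != 'e' (stop)
LCP = "p" (length 1)


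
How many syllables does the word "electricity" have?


Word: "electricity"
Syllable breakdown: e | lec | tric | i | ty
Counting: 5 parts
= 5 syllables


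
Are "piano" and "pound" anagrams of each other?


Word 1: "piano" → sorted: ainop
Word 2: "pound" → sorted: dnopu
Same letters? ainop != dnopu
Anagram = No


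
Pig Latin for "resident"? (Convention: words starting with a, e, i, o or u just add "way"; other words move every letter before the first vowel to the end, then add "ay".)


Word: "resident"
Starts with consonant(s) → move to end, add 'ay'
Consonant cluster: "r"
Pig Latin = "esidentray"


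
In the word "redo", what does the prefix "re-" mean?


Prefix: re-
As in: redo -> re- + do
Meaning = again


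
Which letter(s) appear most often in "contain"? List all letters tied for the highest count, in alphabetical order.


Word: "contain"
Letter counts:
  'a': 1
  'c': 1
  'i': 1
  'n': 2
  'o': 1
  't': 1
Maximum count = 2
Most frequent = 'n' (2 times each)


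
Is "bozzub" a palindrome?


Word: "bozzub"
Reversed: "buzzob"
Forward == Backward? bozzub != buzzob
Palindrome = No


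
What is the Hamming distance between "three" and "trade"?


Comparing character by character (same length = 5):
  Pos 0: 't' vs 't' =
  Pos 1: 'h' vs 'r' !=
  Pos 2: 'r' vs 'a' !=
  Pos 3: 'e' vs 'd' !=
  Pos 4: 'e' vs 'e' =
Hamming distance = 3


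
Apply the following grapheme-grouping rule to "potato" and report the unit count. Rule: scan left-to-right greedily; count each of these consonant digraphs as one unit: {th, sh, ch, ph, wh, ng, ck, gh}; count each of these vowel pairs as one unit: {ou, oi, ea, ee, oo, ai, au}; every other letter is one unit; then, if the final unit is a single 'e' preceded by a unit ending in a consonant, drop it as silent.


Word: "potato" (6 letters)
Left-to-right scan:
  (1) 'p' (letter)
  (2) 'o' (letter)
  (3) 't' (letter)
  (4) 'a' (letter)
  (5) 't' (letter)
  (6) 'o' (letter)
Units from scan: 6
Sound units = 6 units


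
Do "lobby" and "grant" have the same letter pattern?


Pattern of "lobby": [0, 1, 2, 2, 3]
Pattern of "grant": [0, 1, 2, 3, 4]
Patterns do not match
Same pattern = No


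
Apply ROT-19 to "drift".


Word: "drift"
Shift: 19
Each letter → (letter + shift) mod 26:
  'd' (3) + 19 = 22 → 'w'
  'r' (17) + 19 = 10 → 'k'
  'i' (8) + 19 = 1 → 'b'
  'f' (5) + 19 = 24 → 'y'
  't' (19) + 19 = 12 → 'm'
Result = "wkbym"


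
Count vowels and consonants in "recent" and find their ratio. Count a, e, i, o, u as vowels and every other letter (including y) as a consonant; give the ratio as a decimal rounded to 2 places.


Word: "recent"
Vowels (a,e,i,o,u): 2
Consonants: 4
Ratio = 2/4
= 0.50


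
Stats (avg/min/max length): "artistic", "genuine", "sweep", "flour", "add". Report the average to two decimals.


Lengths: "artistic"=8, "genuine"=7, "sweep"=5, "flour"=5, "add"=3
Sum = 28, Count = 5
Average = 28/5 = 5.60
= avg=5.60, min=3, max=8
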